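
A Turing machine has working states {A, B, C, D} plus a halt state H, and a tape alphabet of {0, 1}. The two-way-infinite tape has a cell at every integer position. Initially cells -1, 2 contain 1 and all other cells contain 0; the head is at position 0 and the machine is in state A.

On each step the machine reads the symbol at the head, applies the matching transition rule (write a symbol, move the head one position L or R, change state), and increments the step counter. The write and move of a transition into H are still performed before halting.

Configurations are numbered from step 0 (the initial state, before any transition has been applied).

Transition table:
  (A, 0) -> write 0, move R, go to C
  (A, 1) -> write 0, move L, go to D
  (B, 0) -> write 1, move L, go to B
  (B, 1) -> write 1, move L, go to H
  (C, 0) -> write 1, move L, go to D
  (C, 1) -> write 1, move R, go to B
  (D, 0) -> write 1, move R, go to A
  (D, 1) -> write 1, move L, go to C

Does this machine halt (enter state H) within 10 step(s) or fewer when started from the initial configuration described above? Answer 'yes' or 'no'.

Step 1: in state A at pos 0, read 0 -> (A,0)->write 0,move R,goto C. Now: state=C, head=1, tape[-2..3]=010010 (head:    ^)
Step 2: in state C at pos 1, read 0 -> (C,0)->write 1,move L,goto D. Now: state=D, head=0, tape[-2..3]=010110 (head:   ^)
Step 3: in state D at pos 0, read 0 -> (D,0)->write 1,move R,goto A. Now: state=A, head=1, tape[-2..3]=011110 (head:    ^)
Step 4: in state A at pos 1, read 1 -> (A,1)->write 0,move L,goto D. Now: state=D, head=0, tape[-2..3]=011010 (head:   ^)
Step 5: in state D at pos 0, read 1 -> (D,1)->write 1,move L,goto C. Now: state=C, head=-1, tape[-2..3]=011010 (head:  ^)
Step 6: in state C at pos -1, read 1 -> (C,1)->write 1,move R,goto B. Now: state=B, head=0, tape[-2..3]=011010 (head:   ^)
Step 7: in state B at pos 0, read 1 -> (B,1)->write 1,move L,goto H. Now: state=H, head=-1, tape[-2..3]=011010 (head:  ^)
State H reached at step 7; 7 <= 10 -> yes

Answer: yes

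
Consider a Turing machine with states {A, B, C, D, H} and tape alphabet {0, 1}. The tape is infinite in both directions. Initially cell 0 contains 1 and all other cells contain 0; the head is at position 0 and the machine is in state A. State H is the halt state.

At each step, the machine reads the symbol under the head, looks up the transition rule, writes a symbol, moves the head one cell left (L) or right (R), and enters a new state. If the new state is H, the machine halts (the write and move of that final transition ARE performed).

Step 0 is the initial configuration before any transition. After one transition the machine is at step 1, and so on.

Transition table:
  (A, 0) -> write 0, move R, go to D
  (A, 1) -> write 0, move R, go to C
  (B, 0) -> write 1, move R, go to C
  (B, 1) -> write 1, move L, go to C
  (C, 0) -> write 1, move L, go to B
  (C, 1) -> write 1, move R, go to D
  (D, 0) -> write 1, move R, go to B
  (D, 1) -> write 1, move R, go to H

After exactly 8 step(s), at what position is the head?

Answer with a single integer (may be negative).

Step 1: in state A at pos 0, read 1 -> (A,1)->write 0,move R,goto C. Now: state=C, head=1, tape[-1..2]=0000 (head:   ^)
Step 2: in state C at pos 1, read 0 -> (C,0)->write 1,move L,goto B. Now: state=B, head=0, tape[-1..2]=0010 (head:  ^)
Step 3: in state B at pos 0, read 0 -> (B,0)->write 1,move R,goto C. Now: state=C, head=1, tape[-1..2]=0110 (head:   ^)
Step 4: in state C at pos 1, read 1 -> (C,1)->write 1,move R,goto D. Now: state=D, head=2, tape[-1..3]=01100 (head:    ^)
Step 5: in state D at pos 2, read 0 -> (D,0)->write 1,move R,goto B. Now: state=B, head=3, tape[-1..4]=011100 (head:     ^)
Step 6: in state B at pos 3, read 0 -> (B,0)->write 1,move R,goto C. Now: state=C, head=4, tape[-1..5]=0111100 (head:      ^)
Step 7: in state C at pos 4, read 0 -> (C,0)->write 1,move L,goto B. Now: state=B, head=3, tape[-1..5]=0111110 (head:     ^)
Step 8: in state B at pos 3, read 1 -> (B,1)->write 1,move L,goto C. Now: state=C, head=2, tape[-1..5]=0111110 (head:    ^)

Answer: 2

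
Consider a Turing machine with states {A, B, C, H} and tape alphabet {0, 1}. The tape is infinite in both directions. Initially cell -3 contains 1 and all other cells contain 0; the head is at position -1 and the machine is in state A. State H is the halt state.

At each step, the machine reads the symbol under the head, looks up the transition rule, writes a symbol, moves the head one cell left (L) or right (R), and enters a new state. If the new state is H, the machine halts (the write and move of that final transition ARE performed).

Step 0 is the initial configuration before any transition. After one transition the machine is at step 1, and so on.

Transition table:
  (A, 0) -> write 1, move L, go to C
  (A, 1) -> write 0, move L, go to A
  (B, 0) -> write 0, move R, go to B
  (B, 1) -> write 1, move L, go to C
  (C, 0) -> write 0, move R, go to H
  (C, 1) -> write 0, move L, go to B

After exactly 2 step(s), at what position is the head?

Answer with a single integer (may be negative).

Answer: -1

Derivation:
Step 1: in state A at pos -1, read 0 -> (A,0)->write 1,move L,goto C. Now: state=C, head=-2, tape[-4..0]=01010 (head:   ^)
Step 2: in state C at pos -2, read 0 -> (C,0)->write 0,move R,goto H. Now: state=H, head=-1, tape[-4..0]=01010 (head:    ^)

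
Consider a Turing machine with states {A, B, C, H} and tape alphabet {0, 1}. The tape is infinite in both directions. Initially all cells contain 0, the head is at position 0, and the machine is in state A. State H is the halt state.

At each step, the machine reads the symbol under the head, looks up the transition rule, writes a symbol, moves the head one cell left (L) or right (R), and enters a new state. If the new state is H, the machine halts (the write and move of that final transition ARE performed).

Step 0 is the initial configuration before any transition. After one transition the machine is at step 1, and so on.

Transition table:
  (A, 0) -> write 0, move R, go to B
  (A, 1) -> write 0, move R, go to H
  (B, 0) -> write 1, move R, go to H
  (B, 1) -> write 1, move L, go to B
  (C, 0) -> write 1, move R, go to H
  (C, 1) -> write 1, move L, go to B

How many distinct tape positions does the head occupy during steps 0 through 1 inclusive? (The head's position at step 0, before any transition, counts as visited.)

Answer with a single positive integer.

Step 1: in state A at pos 0, read 0 -> (A,0)->write 0,move R,goto B. Now: state=B, head=1, tape[-1..2]=0000 (head:   ^)
Head positions at steps 0..1: starting at 0, distinct positions visited = {0, 1} -> 2 position(s)

Answer: 2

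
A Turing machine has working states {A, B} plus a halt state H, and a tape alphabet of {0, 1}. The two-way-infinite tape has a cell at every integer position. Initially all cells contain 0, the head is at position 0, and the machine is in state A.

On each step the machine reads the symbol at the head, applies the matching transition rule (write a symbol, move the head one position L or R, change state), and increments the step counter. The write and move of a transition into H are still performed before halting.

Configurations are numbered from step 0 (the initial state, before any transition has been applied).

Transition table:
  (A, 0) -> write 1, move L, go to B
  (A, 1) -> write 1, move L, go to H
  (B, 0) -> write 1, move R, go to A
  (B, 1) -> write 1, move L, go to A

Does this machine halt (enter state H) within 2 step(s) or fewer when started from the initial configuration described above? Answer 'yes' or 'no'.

Answer: no

Derivation:
Step 1: in state A at pos 0, read 0 -> (A,0)->write 1,move L,goto B. Now: state=B, head=-1, tape[-2..1]=0010 (head:  ^)
Step 2: in state B at pos -1, read 0 -> (B,0)->write 1,move R,goto A. Now: state=A, head=0, tape[-2..1]=0110 (head:   ^)
After 2 step(s): state = A (not H) -> not halted within 2 -> no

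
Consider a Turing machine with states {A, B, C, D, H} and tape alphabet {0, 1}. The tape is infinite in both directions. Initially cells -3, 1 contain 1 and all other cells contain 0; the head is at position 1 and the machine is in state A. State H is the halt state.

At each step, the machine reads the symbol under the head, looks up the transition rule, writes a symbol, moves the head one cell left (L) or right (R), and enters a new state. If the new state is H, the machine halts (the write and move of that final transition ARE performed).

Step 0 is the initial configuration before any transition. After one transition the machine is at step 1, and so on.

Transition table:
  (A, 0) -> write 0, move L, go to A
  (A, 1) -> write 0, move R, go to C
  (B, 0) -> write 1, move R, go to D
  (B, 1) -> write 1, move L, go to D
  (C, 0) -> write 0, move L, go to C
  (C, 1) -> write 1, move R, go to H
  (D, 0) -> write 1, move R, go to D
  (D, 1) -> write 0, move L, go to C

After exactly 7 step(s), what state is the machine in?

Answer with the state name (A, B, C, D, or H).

Step 1: in state A at pos 1, read 1 -> (A,1)->write 0,move R,goto C. Now: state=C, head=2, tape[-4..3]=01000000 (head:       ^)
Step 2: in state C at pos 2, read 0 -> (C,0)->write 0,move L,goto C. Now: state=C, head=1, tape[-4..3]=01000000 (head:      ^)
Step 3: in state C at pos 1, read 0 -> (C,0)->write 0,move L,goto C. Now: state=C, head=0, tape[-4..3]=01000000 (head:     ^)
Step 4: in state C at pos 0, read 0 -> (C,0)->write 0,move L,goto C. Now: state=C, head=-1, tape[-4..3]=01000000 (head:    ^)
Step 5: in state C at pos -1, read 0 -> (C,0)->write 0,move L,goto C. Now: state=C, head=-2, tape[-4..3]=01000000 (head:   ^)
Step 6: in state C at pos -2, read 0 -> (C,0)->write 0,move L,goto C. Now: state=C, head=-3, tape[-4..3]=01000000 (head:  ^)
Step 7: in state C at pos -3, read 1 -> (C,1)->write 1,move R,goto H. Now: state=H, head=-2, tape[-4..3]=01000000 (head:   ^)

Answer: H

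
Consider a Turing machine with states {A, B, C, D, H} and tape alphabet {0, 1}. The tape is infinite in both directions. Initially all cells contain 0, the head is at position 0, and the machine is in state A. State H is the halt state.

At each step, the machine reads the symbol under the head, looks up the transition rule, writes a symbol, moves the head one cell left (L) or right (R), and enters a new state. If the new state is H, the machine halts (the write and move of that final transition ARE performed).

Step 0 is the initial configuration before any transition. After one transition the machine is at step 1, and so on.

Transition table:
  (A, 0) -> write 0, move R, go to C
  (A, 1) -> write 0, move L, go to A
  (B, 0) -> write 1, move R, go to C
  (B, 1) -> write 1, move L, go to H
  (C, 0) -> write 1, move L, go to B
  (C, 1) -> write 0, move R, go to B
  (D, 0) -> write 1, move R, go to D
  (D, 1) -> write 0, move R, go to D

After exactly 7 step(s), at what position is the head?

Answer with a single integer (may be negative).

Answer: 1

Derivation:
Step 1: in state A at pos 0, read 0 -> (A,0)->write 0,move R,goto C. Now: state=C, head=1, tape[-1..2]=0000 (head:   ^)
Step 2: in state C at pos 1, read 0 -> (C,0)->write 1,move L,goto B. Now: state=B, head=0, tape[-1..2]=0010 (head:  ^)
Step 3: in state B at pos 0, read 0 -> (B,0)->write 1,move R,goto C. Now: state=C, head=1, tape[-1..2]=0110 (head:   ^)
Step 4: in state C at pos 1, read 1 -> (C,1)->write 0,move R,goto B. Now: state=B, head=2, tape[-1..3]=01000 (head:    ^)
Step 5: in state B at pos 2, read 0 -> (B,0)->write 1,move R,goto C. Now: state=C, head=3, tape[-1..4]=010100 (head:     ^)
Step 6: in state C at pos 3, read 0 -> (C,0)->write 1,move L,goto B. Now: state=B, head=2, tape[-1..4]=010110 (head:    ^)
Step 7: in state B at pos 2, read 1 -> (B,1)->write 1,move L,goto H. Now: state=H, head=1, tape[-1..4]=010110 (head:   ^)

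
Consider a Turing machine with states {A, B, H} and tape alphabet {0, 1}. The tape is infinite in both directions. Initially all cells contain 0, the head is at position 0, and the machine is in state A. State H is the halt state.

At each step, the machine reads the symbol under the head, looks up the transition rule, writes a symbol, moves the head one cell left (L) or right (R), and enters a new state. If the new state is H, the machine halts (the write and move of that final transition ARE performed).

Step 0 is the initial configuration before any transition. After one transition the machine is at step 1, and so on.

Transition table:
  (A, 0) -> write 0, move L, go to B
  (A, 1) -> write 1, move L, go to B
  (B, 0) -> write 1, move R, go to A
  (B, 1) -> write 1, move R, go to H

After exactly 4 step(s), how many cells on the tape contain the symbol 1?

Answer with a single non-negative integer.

Step 1: in state A at pos 0, read 0 -> (A,0)->write 0,move L,goto B. Now: state=B, head=-1, tape[-2..1]=0000 (head:  ^)
Step 2: in state B at pos -1, read 0 -> (B,0)->write 1,move R,goto A. Now: state=A, head=0, tape[-2..1]=0100 (head:   ^)
Step 3: in state A at pos 0, read 0 -> (A,0)->write 0,move L,goto B. Now: state=B, head=-1, tape[-2..1]=0100 (head:  ^)
Step 4: in state B at pos -1, read 1 -> (B,1)->write 1,move R,goto H. Now: state=H, head=0, tape[-2..1]=0100 (head:   ^)
Cells containing 1 after step 4: {-1} -> 1 cell(s)

Answer: 1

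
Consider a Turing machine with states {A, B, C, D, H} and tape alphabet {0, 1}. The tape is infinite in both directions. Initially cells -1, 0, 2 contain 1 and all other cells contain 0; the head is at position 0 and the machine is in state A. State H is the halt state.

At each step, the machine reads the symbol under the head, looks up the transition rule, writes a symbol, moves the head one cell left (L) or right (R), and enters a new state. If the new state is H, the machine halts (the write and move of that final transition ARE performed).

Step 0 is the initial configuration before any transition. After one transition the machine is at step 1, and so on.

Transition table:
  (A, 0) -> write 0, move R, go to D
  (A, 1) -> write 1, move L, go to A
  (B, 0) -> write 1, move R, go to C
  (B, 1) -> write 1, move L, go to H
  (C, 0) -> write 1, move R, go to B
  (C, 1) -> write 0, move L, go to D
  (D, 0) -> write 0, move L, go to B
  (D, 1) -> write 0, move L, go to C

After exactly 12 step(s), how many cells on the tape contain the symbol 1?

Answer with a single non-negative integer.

Answer: 3

Derivation:
Step 1: in state A at pos 0, read 1 -> (A,1)->write 1,move L,goto A. Now: state=A, head=-1, tape[-2..3]=011010 (head:  ^)
Step 2: in state A at pos -1, read 1 -> (A,1)->write 1,move L,goto A. Now: state=A, head=-2, tape[-3..3]=0011010 (head:  ^)
Step 3: in state A at pos -2, read 0 -> (A,0)->write 0,move R,goto D. Now: state=D, head=-1, tape[-3..3]=0011010 (head:   ^)
Step 4: in state D at pos -1, read 1 -> (D,1)->write 0,move L,goto C. Now: state=C, head=-2, tape[-3..3]=0001010 (head:  ^)
Step 5: in state C at pos -2, read 0 -> (C,0)->write 1,move R,goto B. Now: state=B, head=-1, tape[-3..3]=0101010 (head:   ^)
Step 6: in state B at pos -1, read 0 -> (B,0)->write 1,move R,goto C. Now: state=C, head=0, tape[-3..3]=0111010 (head:    ^)
Step 7: in state C at pos 0, read 1 -> (C,1)->write 0,move L,goto D. Now: state=D, head=-1, tape[-3..3]=0110010 (head:   ^)
Step 8: in state D at pos -1, read 1 -> (D,1)->write 0,move L,goto C. Now: state=C, head=-2, tape[-3..3]=0100010 (head:  ^)
Step 9: in state C at pos -2, read 1 -> (C,1)->write 0,move L,goto D. Now: state=D, head=-3, tape[-4..3]=00000010 (head:  ^)
Step 10: in state D at pos -3, read 0 -> (D,0)->write 0,move L,goto B. Now: state=B, head=-4, tape[-5..3]=000000010 (head:  ^)
Step 11: in state B at pos -4, read 0 -> (B,0)->write 1,move R,goto C. Now: state=C, head=-3, tape[-5..3]=010000010 (head:   ^)
Step 12: in state C at pos -3, read 0 -> (C,0)->write 1,move R,goto B. Now: state=B, head=-2, tape[-5..3]=011000010 (head:    ^)
Cells containing 1 after step 12: {-4, -3, 2} -> 3 cell(s)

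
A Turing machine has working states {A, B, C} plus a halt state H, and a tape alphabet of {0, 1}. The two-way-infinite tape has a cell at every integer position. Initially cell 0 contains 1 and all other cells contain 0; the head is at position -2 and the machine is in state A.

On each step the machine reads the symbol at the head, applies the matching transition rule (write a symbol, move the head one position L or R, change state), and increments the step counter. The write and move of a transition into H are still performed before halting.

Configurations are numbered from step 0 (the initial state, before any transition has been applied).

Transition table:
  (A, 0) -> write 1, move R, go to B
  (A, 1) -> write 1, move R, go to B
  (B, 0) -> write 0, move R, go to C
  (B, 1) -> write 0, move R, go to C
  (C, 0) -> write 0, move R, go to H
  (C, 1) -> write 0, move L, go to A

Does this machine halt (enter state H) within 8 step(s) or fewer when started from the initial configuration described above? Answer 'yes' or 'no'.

Answer: yes

Derivation:
Step 1: in state A at pos -2, read 0 -> (A,0)->write 1,move R,goto B. Now: state=B, head=-1, tape[-3..1]=01010 (head:   ^)
Step 2: in state B at pos -1, read 0 -> (B,0)->write 0,move R,goto C. Now: state=C, head=0, tape[-3..1]=01010 (head:    ^)
Step 3: in state C at pos 0, read 1 -> (C,1)->write 0,move L,goto A. Now: state=A, head=-1, tape[-3..1]=01000 (head:   ^)
Step 4: in state A at pos -1, read 0 -> (A,0)->write 1,move R,goto B. Now: state=B, head=0, tape[-3..1]=01100 (head:    ^)
Step 5: in state B at pos 0, read 0 -> (B,0)->write 0,move R,goto C. Now: state=C, head=1, tape[-3..2]=011000 (head:     ^)
Step 6: in state C at pos 1, read 0 -> (C,0)->write 0,move R,goto H. Now: state=H, head=2, tape[-3..3]=0110000 (head:      ^)
State H reached at step 6; 6 <= 8 -> yes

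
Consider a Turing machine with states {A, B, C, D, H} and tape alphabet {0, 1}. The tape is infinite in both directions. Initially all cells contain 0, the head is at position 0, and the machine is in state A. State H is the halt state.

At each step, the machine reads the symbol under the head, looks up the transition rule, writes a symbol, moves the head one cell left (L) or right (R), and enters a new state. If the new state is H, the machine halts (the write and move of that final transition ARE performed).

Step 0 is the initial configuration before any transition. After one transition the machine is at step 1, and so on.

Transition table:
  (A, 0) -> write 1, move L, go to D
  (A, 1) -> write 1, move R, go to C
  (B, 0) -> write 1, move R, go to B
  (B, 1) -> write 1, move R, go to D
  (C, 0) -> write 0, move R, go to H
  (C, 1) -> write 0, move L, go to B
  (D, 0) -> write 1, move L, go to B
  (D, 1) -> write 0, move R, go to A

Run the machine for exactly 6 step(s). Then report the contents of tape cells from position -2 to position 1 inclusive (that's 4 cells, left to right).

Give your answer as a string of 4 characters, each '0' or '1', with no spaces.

Answer: 1101

Derivation:
Step 1: in state A at pos 0, read 0 -> (A,0)->write 1,move L,goto D. Now: state=D, head=-1, tape[-2..1]=0010 (head:  ^)
Step 2: in state D at pos -1, read 0 -> (D,0)->write 1,move L,goto B. Now: state=B, head=-2, tape[-3..1]=00110 (head:  ^)
Step 3: in state B at pos -2, read 0 -> (B,0)->write 1,move R,goto B. Now: state=B, head=-1, tape[-3..1]=01110 (head:   ^)
Step 4: in state B at pos -1, read 1 -> (B,1)->write 1,move R,goto D. Now: state=D, head=0, tape[-3..1]=01110 (head:    ^)
Step 5: in state D at pos 0, read 1 -> (D,1)->write 0,move R,goto A. Now: state=A, head=1, tape[-3..2]=011000 (head:     ^)
Step 6: in state A at pos 1, read 0 -> (A,0)->write 1,move L,goto D. Now: state=D, head=0, tape[-3..2]=011010 (head:    ^)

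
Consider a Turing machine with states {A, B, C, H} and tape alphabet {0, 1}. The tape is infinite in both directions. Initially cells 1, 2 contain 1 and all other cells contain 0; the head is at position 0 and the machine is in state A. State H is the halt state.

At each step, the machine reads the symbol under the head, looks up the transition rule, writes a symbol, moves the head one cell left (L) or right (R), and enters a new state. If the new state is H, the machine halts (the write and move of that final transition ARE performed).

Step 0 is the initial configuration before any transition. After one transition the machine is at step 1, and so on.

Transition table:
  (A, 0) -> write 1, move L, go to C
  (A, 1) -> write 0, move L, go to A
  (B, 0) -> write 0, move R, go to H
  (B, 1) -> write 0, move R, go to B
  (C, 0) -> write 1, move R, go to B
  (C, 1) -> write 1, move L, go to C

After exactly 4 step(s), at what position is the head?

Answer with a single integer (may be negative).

Step 1: in state A at pos 0, read 0 -> (A,0)->write 1,move L,goto C. Now: state=C, head=-1, tape[-2..3]=001110 (head:  ^)
Step 2: in state C at pos -1, read 0 -> (C,0)->write 1,move R,goto B. Now: state=B, head=0, tape[-2..3]=011110 (head:   ^)
Step 3: in state B at pos 0, read 1 -> (B,1)->write 0,move R,goto B. Now: state=B, head=1, tape[-2..3]=010110 (head:    ^)
Step 4: in state B at pos 1, read 1 -> (B,1)->write 0,move R,goto B. Now: state=B, head=2, tape[-2..3]=010010 (head:     ^)

Answer: 2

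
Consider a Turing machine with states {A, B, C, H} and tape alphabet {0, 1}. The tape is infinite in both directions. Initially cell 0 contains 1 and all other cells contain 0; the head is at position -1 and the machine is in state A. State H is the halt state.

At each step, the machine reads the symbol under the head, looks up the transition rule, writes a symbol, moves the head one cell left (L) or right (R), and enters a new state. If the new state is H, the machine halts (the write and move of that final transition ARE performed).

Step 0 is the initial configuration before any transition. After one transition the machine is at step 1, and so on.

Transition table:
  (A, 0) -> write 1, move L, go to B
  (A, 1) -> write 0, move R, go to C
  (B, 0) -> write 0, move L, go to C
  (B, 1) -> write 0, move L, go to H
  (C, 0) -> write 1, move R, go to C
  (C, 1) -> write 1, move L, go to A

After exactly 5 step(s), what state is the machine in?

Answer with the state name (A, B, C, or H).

Answer: A

Derivation:
Step 1: in state A at pos -1, read 0 -> (A,0)->write 1,move L,goto B. Now: state=B, head=-2, tape[-3..1]=00110 (head:  ^)
Step 2: in state B at pos -2, read 0 -> (B,0)->write 0,move L,goto C. Now: state=C, head=-3, tape[-4..1]=000110 (head:  ^)
Step 3: in state C at pos -3, read 0 -> (C,0)->write 1,move R,goto C. Now: state=C, head=-2, tape[-4..1]=010110 (head:   ^)
Step 4: in state C at pos -2, read 0 -> (C,0)->write 1,move R,goto C. Now: state=C, head=-1, tape[-4..1]=011110 (head:    ^)
Step 5: in state C at pos -1, read 1 -> (C,1)->write 1,move L,goto A. Now: state=A, head=-2, tape[-4..1]=011110 (head:   ^)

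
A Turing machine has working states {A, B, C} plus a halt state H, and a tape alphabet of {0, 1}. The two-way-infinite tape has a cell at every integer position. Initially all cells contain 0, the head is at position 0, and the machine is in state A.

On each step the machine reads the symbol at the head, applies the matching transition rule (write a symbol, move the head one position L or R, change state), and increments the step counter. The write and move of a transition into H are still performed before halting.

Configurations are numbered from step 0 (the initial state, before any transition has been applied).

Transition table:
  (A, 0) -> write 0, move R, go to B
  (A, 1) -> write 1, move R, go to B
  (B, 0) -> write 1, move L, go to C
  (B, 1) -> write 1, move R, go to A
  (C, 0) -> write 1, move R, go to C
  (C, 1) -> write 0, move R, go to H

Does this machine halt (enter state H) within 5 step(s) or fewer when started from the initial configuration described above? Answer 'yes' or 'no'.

Answer: yes

Derivation:
Step 1: in state A at pos 0, read 0 -> (A,0)->write 0,move R,goto B. Now: state=B, head=1, tape[-1..2]=0000 (head:   ^)
Step 2: in state B at pos 1, read 0 -> (B,0)->write 1,move L,goto C. Now: state=C, head=0, tape[-1..2]=0010 (head:  ^)
Step 3: in state C at pos 0, read 0 -> (C,0)->write 1,move R,goto C. Now: state=C, head=1, tape[-1..2]=0110 (head:   ^)
Step 4: in state C at pos 1, read 1 -> (C,1)->write 0,move R,goto H. Now: state=H, head=2, tape[-1..3]=01000 (head:    ^)
State H reached at step 4; 4 <= 5 -> yes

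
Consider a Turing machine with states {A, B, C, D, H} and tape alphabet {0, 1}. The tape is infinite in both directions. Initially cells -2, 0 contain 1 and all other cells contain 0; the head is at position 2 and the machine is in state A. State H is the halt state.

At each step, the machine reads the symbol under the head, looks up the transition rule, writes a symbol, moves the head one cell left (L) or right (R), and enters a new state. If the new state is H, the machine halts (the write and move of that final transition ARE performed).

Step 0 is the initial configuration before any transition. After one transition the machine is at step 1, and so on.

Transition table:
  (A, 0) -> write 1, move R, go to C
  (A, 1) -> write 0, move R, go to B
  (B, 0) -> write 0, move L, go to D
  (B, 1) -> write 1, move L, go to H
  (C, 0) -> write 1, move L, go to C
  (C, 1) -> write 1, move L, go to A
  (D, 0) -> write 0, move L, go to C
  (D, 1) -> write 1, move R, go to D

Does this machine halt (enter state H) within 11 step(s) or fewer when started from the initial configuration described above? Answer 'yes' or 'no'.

Step 1: in state A at pos 2, read 0 -> (A,0)->write 1,move R,goto C. Now: state=C, head=3, tape[-3..4]=01010100 (head:       ^)
Step 2: in state C at pos 3, read 0 -> (C,0)->write 1,move L,goto C. Now: state=C, head=2, tape[-3..4]=01010110 (head:      ^)
Step 3: in state C at pos 2, read 1 -> (C,1)->write 1,move L,goto A. Now: state=A, head=1, tape[-3..4]=01010110 (head:     ^)
Step 4: in state A at pos 1, read 0 -> (A,0)->write 1,move R,goto C. Now: state=C, head=2, tape[-3..4]=01011110 (head:      ^)
Step 5: in state C at pos 2, read 1 -> (C,1)->write 1,move L,goto A. Now: state=A, head=1, tape[-3..4]=01011110 (head:     ^)
Step 6: in state A at pos 1, read 1 -> (A,1)->write 0,move R,goto B. Now: state=B, head=2, tape[-3..4]=01010110 (head:      ^)
Step 7: in state B at pos 2, read 1 -> (B,1)->write 1,move L,goto H. Now: state=H, head=1, tape[-3..4]=01010110 (head:     ^)
State H reached at step 7; 7 <= 11 -> yes

Answer: yes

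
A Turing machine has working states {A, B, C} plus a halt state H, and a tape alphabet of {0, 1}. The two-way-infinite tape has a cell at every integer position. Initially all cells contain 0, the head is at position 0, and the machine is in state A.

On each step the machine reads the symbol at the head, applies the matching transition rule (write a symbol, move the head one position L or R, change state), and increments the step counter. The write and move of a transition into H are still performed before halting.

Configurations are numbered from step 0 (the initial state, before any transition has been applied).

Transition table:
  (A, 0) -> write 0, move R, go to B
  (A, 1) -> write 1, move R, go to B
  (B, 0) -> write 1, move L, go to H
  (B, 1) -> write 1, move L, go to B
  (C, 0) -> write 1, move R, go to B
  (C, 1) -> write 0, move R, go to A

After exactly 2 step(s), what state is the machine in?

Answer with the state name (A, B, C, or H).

Answer: H

Derivation:
Step 1: in state A at pos 0, read 0 -> (A,0)->write 0,move R,goto B. Now: state=B, head=1, tape[-1..2]=0000 (head:   ^)
Step 2: in state B at pos 1, read 0 -> (B,0)->write 1,move L,goto H. Now: state=H, head=0, tape[-1..2]=0010 (head:  ^)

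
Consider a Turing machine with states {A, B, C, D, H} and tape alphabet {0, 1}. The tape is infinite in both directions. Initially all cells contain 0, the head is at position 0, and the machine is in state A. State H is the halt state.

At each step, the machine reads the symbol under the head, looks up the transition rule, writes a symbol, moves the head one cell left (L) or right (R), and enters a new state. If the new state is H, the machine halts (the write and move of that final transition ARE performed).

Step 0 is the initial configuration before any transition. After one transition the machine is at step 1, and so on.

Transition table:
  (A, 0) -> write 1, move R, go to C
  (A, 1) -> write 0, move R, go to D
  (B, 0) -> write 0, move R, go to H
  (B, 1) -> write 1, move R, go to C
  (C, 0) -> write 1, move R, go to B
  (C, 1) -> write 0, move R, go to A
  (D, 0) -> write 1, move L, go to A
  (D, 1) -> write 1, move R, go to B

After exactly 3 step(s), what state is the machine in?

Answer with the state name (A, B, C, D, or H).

Step 1: in state A at pos 0, read 0 -> (A,0)->write 1,move R,goto C. Now: state=C, head=1, tape[-1..2]=0100 (head:   ^)
Step 2: in state C at pos 1, read 0 -> (C,0)->write 1,move R,goto B. Now: state=B, head=2, tape[-1..3]=01100 (head:    ^)
Step 3: in state B at pos 2, read 0 -> (B,0)->write 0,move R,goto H. Now: state=H, head=3, tape[-1..4]=011000 (head:     ^)

Answer: H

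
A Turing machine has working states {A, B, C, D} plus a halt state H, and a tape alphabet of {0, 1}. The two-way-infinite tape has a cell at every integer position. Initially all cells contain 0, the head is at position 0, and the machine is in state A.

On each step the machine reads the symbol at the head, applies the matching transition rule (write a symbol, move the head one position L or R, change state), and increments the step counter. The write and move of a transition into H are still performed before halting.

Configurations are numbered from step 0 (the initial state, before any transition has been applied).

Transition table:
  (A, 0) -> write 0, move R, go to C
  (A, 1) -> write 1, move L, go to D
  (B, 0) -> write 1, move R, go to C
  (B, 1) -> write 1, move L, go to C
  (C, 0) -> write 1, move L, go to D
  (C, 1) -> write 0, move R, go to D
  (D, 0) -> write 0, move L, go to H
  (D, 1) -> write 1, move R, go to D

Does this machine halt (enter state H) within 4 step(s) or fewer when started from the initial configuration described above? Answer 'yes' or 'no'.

Step 1: in state A at pos 0, read 0 -> (A,0)->write 0,move R,goto C. Now: state=C, head=1, tape[-1..2]=0000 (head:   ^)
Step 2: in state C at pos 1, read 0 -> (C,0)->write 1,move L,goto D. Now: state=D, head=0, tape[-1..2]=0010 (head:  ^)
Step 3: in state D at pos 0, read 0 -> (D,0)->write 0,move L,goto H. Now: state=H, head=-1, tape[-2..2]=00010 (head:  ^)
State H reached at step 3; 3 <= 4 -> yes

Answer: yes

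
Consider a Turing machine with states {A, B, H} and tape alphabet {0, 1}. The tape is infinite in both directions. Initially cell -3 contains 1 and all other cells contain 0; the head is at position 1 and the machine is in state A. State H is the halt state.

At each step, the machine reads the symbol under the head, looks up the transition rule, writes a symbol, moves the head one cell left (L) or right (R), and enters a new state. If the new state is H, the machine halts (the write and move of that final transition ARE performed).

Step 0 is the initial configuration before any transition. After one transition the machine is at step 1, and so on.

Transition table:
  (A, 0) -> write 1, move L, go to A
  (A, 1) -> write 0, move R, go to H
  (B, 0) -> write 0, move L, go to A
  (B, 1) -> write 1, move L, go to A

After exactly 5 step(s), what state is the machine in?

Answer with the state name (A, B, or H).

Answer: H

Derivation:
Step 1: in state A at pos 1, read 0 -> (A,0)->write 1,move L,goto A. Now: state=A, head=0, tape[-4..2]=0100010 (head:     ^)
Step 2: in state A at pos 0, read 0 -> (A,0)->write 1,move L,goto A. Now: state=A, head=-1, tape[-4..2]=0100110 (head:    ^)
Step 3: in state A at pos -1, read 0 -> (A,0)->write 1,move L,goto A. Now: state=A, head=-2, tape[-4..2]=0101110 (head:   ^)
Step 4: in state A at pos -2, read 0 -> (A,0)->write 1,move L,goto A. Now: state=A, head=-3, tape[-4..2]=0111110 (head:  ^)
Step 5: in state A at pos -3, read 1 -> (A,1)->write 0,move R,goto H. Now: state=H, head=-2, tape[-4..2]=0011110 (head:   ^)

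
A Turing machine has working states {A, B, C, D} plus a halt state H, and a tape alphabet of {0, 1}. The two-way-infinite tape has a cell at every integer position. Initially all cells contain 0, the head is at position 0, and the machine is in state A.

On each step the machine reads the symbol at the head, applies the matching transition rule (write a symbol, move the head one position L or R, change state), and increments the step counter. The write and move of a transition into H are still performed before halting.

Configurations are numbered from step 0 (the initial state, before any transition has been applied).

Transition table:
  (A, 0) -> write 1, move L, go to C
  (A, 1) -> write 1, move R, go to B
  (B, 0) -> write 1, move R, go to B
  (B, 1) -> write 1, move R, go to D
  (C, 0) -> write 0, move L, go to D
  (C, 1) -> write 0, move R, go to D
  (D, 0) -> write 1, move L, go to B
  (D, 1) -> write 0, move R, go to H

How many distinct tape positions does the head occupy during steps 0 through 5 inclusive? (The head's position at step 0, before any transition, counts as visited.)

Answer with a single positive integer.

Step 1: in state A at pos 0, read 0 -> (A,0)->write 1,move L,goto C. Now: state=C, head=-1, tape[-2..1]=0010 (head:  ^)
Step 2: in state C at pos -1, read 0 -> (C,0)->write 0,move L,goto D. Now: state=D, head=-2, tape[-3..1]=00010 (head:  ^)
Step 3: in state D at pos -2, read 0 -> (D,0)->write 1,move L,goto B. Now: state=B, head=-3, tape[-4..1]=001010 (head:  ^)
Step 4: in state B at pos -3, read 0 -> (B,0)->write 1,move R,goto B. Now: state=B, head=-2, tape[-4..1]=011010 (head:   ^)
Step 5: in state B at pos -2, read 1 -> (B,1)->write 1,move R,goto D. Now: state=D, head=-1, tape[-4..1]=011010 (head:    ^)
Head positions at steps 0..5: starting at 0, distinct positions visited = {-3, -2, -1, 0} -> 4 position(s)

Answer: 4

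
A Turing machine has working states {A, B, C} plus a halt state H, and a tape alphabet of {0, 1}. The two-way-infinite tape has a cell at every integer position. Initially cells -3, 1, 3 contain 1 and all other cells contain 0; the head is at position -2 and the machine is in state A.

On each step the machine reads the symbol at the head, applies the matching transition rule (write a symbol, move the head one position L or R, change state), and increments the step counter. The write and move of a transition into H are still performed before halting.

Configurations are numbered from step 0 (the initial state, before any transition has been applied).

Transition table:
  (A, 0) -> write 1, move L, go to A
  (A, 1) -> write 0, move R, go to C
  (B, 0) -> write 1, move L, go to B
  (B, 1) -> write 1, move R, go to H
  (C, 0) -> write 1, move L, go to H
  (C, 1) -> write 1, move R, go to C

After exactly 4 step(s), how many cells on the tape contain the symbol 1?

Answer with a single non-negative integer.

Step 1: in state A at pos -2, read 0 -> (A,0)->write 1,move L,goto A. Now: state=A, head=-3, tape[-4..4]=011001010 (head:  ^)
Step 2: in state A at pos -3, read 1 -> (A,1)->write 0,move R,goto C. Now: state=C, head=-2, tape[-4..4]=001001010 (head:   ^)
Step 3: in state C at pos -2, read 1 -> (C,1)->write 1,move R,goto C. Now: state=C, head=-1, tape[-4..4]=001001010 (head:    ^)
Step 4: in state C at pos -1, read 0 -> (C,0)->write 1,move L,goto H. Now: state=H, head=-2, tape[-4..4]=001101010 (head:   ^)
Cells containing 1 after step 4: {-2, -1, 1, 3} -> 4 cell(s)

Answer: 4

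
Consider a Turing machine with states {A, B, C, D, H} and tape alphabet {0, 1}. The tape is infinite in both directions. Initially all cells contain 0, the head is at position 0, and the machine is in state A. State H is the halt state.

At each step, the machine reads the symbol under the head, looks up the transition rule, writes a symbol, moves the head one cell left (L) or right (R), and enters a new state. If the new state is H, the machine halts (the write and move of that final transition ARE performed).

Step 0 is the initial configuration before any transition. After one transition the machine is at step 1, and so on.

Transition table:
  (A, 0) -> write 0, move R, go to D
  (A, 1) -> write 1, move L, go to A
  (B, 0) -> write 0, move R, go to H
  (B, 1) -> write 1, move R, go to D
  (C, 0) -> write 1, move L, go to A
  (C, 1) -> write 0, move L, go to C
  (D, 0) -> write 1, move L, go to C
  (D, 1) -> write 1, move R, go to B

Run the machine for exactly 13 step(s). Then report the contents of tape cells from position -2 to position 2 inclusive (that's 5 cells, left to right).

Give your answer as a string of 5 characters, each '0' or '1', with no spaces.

Step 1: in state A at pos 0, read 0 -> (A,0)->write 0,move R,goto D. Now: state=D, head=1, tape[-1..2]=0000 (head:   ^)
Step 2: in state D at pos 1, read 0 -> (D,0)->write 1,move L,goto C. Now: state=C, head=0, tape[-1..2]=0010 (head:  ^)
Step 3: in state C at pos 0, read 0 -> (C,0)->write 1,move L,goto A. Now: state=A, head=-1, tape[-2..2]=00110 (head:  ^)
Step 4: in state A at pos -1, read 0 -> (A,0)->write 0,move R,goto D. Now: state=D, head=0, tape[-2..2]=00110 (head:   ^)
Step 5: in state D at pos 0, read 1 -> (D,1)->write 1,move R,goto B. Now: state=B, head=1, tape[-2..2]=00110 (head:    ^)
Step 6: in state B at pos 1, read 1 -> (B,1)->write 1,move R,goto D. Now: state=D, head=2, tape[-2..3]=001100 (head:     ^)
Step 7: in state D at pos 2, read 0 -> (D,0)->write 1,move L,goto C. Now: state=C, head=1, tape[-2..3]=001110 (head:    ^)
Step 8: in state C at pos 1, read 1 -> (C,1)->write 0,move L,goto C. Now: state=C, head=0, tape[-2..3]=001010 (head:   ^)
Step 9: in state C at pos 0, read 1 -> (C,1)->write 0,move L,goto C. Now: state=C, head=-1, tape[-2..3]=000010 (head:  ^)
Step 10: in state C at pos -1, read 0 -> (C,0)->write 1,move L,goto A. Now: state=A, head=-2, tape[-3..3]=0010010 (head:  ^)
Step 11: in state A at pos -2, read 0 -> (A,0)->write 0,move R,goto D. Now: state=D, head=-1, tape[-3..3]=0010010 (head:   ^)
Step 12: in state D at pos -1, read 1 -> (D,1)->write 1,move R,goto B. Now: state=B, head=0, tape[-3..3]=0010010 (head:    ^)
Step 13: in state B at pos 0, read 0 -> (B,0)->write 0,move R,goto H. Now: state=H, head=1, tape[-3..3]=0010010 (head:     ^)

Answer: 01001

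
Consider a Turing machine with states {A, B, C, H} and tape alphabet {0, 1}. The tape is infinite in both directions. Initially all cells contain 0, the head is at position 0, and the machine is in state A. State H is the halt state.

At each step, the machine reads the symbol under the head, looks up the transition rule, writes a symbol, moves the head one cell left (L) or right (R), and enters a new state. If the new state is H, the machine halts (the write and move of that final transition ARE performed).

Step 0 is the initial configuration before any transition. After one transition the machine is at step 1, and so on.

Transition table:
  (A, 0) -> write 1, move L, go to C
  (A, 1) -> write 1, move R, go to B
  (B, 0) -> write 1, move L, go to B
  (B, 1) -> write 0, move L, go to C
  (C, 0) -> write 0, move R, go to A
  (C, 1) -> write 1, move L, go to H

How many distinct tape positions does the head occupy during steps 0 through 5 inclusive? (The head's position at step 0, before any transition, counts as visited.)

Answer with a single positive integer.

Step 1: in state A at pos 0, read 0 -> (A,0)->write 1,move L,goto C. Now: state=C, head=-1, tape[-2..1]=0010 (head:  ^)
Step 2: in state C at pos -1, read 0 -> (C,0)->write 0,move R,goto A. Now: state=A, head=0, tape[-2..1]=0010 (head:   ^)
Step 3: in state A at pos 0, read 1 -> (A,1)->write 1,move R,goto B. Now: state=B, head=1, tape[-2..2]=00100 (head:    ^)
Step 4: in state B at pos 1, read 0 -> (B,0)->write 1,move L,goto B. Now: state=B, head=0, tape[-2..2]=00110 (head:   ^)
Step 5: in state B at pos 0, read 1 -> (B,1)->write 0,move L,goto C. Now: state=C, head=-1, tape[-2..2]=00010 (head:  ^)
Head positions at steps 0..5: starting at 0, distinct positions visited = {-1, 0, 1} -> 3 position(s)

Answer: 3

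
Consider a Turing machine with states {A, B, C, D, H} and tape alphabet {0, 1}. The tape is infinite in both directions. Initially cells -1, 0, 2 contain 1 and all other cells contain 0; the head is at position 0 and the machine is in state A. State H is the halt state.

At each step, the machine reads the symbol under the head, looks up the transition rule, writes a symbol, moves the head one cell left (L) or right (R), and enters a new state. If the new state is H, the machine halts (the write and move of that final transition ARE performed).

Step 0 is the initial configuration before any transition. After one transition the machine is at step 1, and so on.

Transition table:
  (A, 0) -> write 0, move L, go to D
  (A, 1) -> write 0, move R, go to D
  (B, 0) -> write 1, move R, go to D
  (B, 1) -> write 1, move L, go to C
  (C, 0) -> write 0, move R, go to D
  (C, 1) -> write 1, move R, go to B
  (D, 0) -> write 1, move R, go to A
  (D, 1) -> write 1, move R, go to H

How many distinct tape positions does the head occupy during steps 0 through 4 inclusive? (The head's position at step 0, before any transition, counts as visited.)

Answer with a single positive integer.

Step 1: in state A at pos 0, read 1 -> (A,1)->write 0,move R,goto D. Now: state=D, head=1, tape[-2..3]=010010 (head:    ^)
Step 2: in state D at pos 1, read 0 -> (D,0)->write 1,move R,goto A. Now: state=A, head=2, tape[-2..3]=010110 (head:     ^)
Step 3: in state A at pos 2, read 1 -> (A,1)->write 0,move R,goto D. Now: state=D, head=3, tape[-2..4]=0101000 (head:      ^)
Step 4: in state D at pos 3, read 0 -> (D,0)->write 1,move R,goto A. Now: state=A, head=4, tape[-2..5]=01010100 (head:       ^)
Head positions at steps 0..4: starting at 0, distinct positions visited = {0, 1, 2, 3, 4} -> 5 position(s)

Answer: 5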